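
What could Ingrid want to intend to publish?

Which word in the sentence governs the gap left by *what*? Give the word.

Pre-movement form: Ingrid could want to intend to publish what.
'what' functions as the direct object of 'publish'. Wh-movement fronts it, leaving a gap right after 'publish':
What could Ingrid want to intend to publish ___?

publish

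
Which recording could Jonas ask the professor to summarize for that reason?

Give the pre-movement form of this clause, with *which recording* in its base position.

Jonas could ask the professor to summarize which recording for that reason.

'which recording' functions as the direct object of 'summarize'. Wh-movement fronts it, leaving a gap right after 'summarize':
Which recording could Jonas ask the professor to summarize ___ for that reason?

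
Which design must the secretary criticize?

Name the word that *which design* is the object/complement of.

Underlying clause: The secretary must criticize which design.
The filler 'which design' is interpreted as the direct object of 'criticize'. It moves to the left edge, and the trace sits right after 'criticize':
Which design must the secretary criticize ___?

criticize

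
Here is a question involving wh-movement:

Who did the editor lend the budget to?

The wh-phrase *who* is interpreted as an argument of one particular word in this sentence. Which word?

Pre-movement form: The editor did lend the budget to who.
The filler 'who' is interpreted as the object of the preposition 'to' (recipient of 'lend'). It moves to the left edge, and the trace sits right after 'to':
Who did the editor lend the budget to ___?

to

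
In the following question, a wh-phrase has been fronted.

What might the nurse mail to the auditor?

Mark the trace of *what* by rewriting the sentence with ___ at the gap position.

In situ: The nurse might mail what to the auditor.
'what' is the direct object of 'mail'. The gap is right after 'mail'.

What might the nurse mail ___ to the auditor?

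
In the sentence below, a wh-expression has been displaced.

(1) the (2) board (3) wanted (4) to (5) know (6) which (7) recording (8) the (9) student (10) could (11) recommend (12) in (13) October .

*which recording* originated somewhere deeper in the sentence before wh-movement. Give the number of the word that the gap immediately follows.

11

Before movement: The student could recommend which recording in October.
'which recording' is the direct object of 'recommend'. Wh-movement fronts it, leaving a gap right after 'recommend':
The board wanted to know which recording the student could recommend ___ in October.
'recommend' is word 11.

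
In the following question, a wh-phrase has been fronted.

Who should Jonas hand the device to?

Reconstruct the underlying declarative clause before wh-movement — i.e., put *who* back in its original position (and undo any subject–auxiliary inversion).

Jonas should hand the device to who.

'who' is the object of the preposition 'to' (recipient of 'hand'). Fronting leaves a gap immediately after 'to':
Who should Jonas hand the device to ___?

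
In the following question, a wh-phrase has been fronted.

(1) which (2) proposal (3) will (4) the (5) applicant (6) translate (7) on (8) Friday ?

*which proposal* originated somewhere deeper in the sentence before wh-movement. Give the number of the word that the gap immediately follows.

Underlying clause: The applicant will translate which proposal on Friday.
The filler 'which proposal' is interpreted as the direct object of 'translate'. It moves to the left edge, and the trace sits right after 'translate':
Which proposal will the applicant translate ___ on Friday?
'translate' is word 6.

6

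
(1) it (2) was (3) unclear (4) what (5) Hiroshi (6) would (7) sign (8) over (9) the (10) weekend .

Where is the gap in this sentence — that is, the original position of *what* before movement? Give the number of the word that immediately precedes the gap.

Before movement: Hiroshi would sign what over the weekend.
The filler 'what' is interpreted as the direct object of 'sign'. Wh-movement fronts it, leaving a gap right after 'sign':
It was unclear what Hiroshi would sign ___ over the weekend.
'sign' is word 7.

7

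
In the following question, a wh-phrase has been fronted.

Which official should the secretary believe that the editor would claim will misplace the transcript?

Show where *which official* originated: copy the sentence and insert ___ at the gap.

Which official should the secretary believe that the editor would claim ___ will misplace the transcript?

Pre-movement form: The secretary should believe that the editor would claim which official will misplace the transcript.
The filler 'which official' is interpreted as the subject of the clause embedded under 'claim'. The gap is right after 'claim'.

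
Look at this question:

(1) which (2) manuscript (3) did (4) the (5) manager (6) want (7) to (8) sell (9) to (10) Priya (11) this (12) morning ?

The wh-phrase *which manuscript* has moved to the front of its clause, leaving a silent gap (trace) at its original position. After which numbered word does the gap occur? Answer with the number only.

8

Before movement: The manager did want to sell which manuscript to Priya this morning.
'which manuscript' is the direct object of 'sell'. Wh-movement fronts it, leaving a gap right after 'sell':
Which manuscript did the manager want to sell ___ to Priya this morning?
'sell' is word 8.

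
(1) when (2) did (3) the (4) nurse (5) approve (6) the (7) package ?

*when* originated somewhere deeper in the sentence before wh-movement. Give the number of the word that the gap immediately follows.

In situ: The nurse did approve the package when.
'when' functions as the temporal adjunct. Wh-movement fronts it, leaving a gap right after 'package':
When did the nurse approve the package ___?
'package' is word 7.

7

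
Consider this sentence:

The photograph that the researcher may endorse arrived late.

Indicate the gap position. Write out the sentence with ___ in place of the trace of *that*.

'that' functions as the direct object of 'endorse'. The gap is right after 'endorse'.

The photograph that the researcher may endorse ___ arrived late.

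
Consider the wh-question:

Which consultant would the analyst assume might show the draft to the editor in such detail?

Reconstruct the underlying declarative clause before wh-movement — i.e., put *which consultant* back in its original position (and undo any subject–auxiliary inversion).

'which consultant' is the subject of the clause embedded under 'assume'. It moves to the left edge, and the trace sits right after 'assume':
Which consultant would the analyst assume ___ might show the draft to the editor in such detail?

The analyst would assume which consultant might show the draft to the editor in such detail.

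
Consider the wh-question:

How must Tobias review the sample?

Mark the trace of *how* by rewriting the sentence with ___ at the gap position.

How must Tobias review the sample ___?

In situ: Tobias must review the sample how.
'how' is the manner adjunct. The gap is right after 'sample'.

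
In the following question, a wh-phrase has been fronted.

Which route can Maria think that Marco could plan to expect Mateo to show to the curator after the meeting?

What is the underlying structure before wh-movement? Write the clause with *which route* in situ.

The filler 'which route' is interpreted as the direct object of 'show'. Wh-movement fronts it, leaving a gap right after 'show':
Which route can Maria think that Marco could plan to expect Mateo to show ___ to the curator after the meeting?

Maria can think that Marco could plan to expect Mateo to show which route to the curator after the meeting.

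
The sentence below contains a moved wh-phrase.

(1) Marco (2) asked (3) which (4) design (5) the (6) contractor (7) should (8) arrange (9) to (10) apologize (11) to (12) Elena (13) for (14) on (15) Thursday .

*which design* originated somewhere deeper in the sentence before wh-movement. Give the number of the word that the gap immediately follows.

In situ: The contractor should arrange to apologize to Elena for which design on Thursday.
'which design' functions as the object of the preposition 'for'. It moves to the left edge, and the trace sits right after 'for':
Marco asked which design the contractor should arrange to apologize to Elena for ___ on Thursday.
'for' is word 13.

13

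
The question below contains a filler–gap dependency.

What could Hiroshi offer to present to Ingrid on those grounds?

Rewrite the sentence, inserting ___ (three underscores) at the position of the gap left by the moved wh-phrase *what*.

What could Hiroshi offer to present ___ to Ingrid on those grounds?

Underlying clause: Hiroshi could offer to present what to Ingrid on those grounds.
The filler 'what' is interpreted as the direct object of 'present'. The gap is right after 'present'.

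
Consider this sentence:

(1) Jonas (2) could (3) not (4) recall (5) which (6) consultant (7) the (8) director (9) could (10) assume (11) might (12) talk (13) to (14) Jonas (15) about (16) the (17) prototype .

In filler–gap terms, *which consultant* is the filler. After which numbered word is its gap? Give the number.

10

Pre-movement form: The director could assume which consultant might talk to Jonas about the prototype.
The filler 'which consultant' is interpreted as the subject of the clause embedded under 'assume'. Fronting leaves a gap immediately after 'assume':
Jonas could not recall which consultant the director could assume ___ might talk to Jonas about the prototype.
'assume' is word 10.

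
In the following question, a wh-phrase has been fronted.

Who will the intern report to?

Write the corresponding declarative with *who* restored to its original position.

The filler 'who' is interpreted as the object of the preposition 'to'. Wh-movement fronts it, leaving a gap right after 'to':
Who will the intern report to ___?

The intern will report to who.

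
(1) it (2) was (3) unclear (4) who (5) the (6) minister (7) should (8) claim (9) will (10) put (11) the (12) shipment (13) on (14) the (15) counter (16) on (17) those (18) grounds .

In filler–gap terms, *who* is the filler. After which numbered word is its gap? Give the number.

Pre-movement form: The minister should claim who will put the shipment on the counter on those grounds.
'who' functions as the subject of the clause embedded under 'claim'. Fronting leaves a gap immediately after 'claim':
It was unclear who the minister should claim ___ will put the shipment on the counter on those grounds.
'claim' is word 8.

8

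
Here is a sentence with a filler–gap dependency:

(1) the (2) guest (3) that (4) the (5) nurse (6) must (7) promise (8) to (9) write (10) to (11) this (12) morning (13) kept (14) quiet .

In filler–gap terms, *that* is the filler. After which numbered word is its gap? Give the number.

10

The filler 'that' is interpreted as the object of the preposition 'to'. It moves to the left edge, and the trace sits right after 'to':
The guest that the nurse must promise to write to ___ this morning kept quiet.
'to' is word 10.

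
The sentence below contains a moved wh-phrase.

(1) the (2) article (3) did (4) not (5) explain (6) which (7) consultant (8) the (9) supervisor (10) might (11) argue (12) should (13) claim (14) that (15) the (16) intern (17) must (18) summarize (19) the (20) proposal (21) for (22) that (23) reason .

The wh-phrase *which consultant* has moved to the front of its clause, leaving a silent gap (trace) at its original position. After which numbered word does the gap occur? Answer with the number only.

Pre-movement form: The supervisor might argue which consultant should claim that the intern must summarize the proposal for that reason.
The filler 'which consultant' is interpreted as the subject of the clause embedded under 'argue'. It moves to the left edge, and the trace sits right after 'argue':
The article did not explain which consultant the supervisor might argue ___ should claim that the intern must summarize the proposal for that reason.
'argue' is word 11.

11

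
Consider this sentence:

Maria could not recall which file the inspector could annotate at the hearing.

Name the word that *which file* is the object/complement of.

annotate

Pre-movement form: The inspector could annotate which file at the hearing.
'which file' functions as the direct object of 'annotate'. Fronting leaves a gap immediately after 'annotate':
Maria could not recall which file the inspector could annotate ___ at the hearing.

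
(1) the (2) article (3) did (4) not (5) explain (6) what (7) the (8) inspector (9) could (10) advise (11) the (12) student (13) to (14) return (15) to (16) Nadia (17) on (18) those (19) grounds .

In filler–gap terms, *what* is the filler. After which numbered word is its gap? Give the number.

In situ: The inspector could advise the student to return what to Nadia on those grounds.
'what' is the direct object of 'return'. It moves to the left edge, and the trace sits right after 'return':
The article did not explain what the inspector could advise the student to return ___ to Nadia on those grounds.
'return' is word 14.

14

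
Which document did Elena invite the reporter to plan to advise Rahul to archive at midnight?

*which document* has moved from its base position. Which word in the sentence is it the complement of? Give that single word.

archive

Pre-movement form: Elena did invite the reporter to plan to advise Rahul to archive which document at midnight.
The filler 'which document' is interpreted as the direct object of 'archive'. Wh-movement fronts it, leaving a gap right after 'archive':
Which document did Elena invite the reporter to plan to advise Rahul to archive ___ at midnight?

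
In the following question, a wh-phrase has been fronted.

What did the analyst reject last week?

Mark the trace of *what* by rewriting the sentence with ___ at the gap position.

Pre-movement form: The analyst did reject what last week.
The filler 'what' is interpreted as the direct object of 'reject'. The gap is right after 'reject'.

What did the analyst reject ___ last week?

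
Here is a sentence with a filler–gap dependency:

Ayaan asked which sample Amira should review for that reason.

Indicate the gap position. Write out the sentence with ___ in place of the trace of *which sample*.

Ayaan asked which sample Amira should review ___ for that reason.

Pre-movement form: Amira should review which sample for that reason.
'which sample' functions as the direct object of 'review'. The gap is right after 'review'.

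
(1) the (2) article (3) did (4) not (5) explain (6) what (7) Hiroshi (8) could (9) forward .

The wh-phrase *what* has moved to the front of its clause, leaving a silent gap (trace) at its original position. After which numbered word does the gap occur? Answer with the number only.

In situ: Hiroshi could forward what.
'what' functions as the direct object of 'forward'. Fronting leaves a gap immediately after 'forward':
The article did not explain what Hiroshi could forward ___.
'forward' is word 9.

9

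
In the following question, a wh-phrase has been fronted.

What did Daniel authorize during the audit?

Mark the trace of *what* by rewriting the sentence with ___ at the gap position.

In situ: Daniel did authorize what during the audit.
'what' functions as the direct object of 'authorize'. The gap is right after 'authorize'.

What did Daniel authorize ___ during the audit?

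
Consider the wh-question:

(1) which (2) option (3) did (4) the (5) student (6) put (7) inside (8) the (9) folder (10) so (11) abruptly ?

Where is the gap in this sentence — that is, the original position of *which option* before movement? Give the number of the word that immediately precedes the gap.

In situ: The student did put which option inside the folder so abruptly.
'which option' functions as the direct object of 'put'. It moves to the left edge, and the trace sits right after 'put':
Which option did the student put ___ inside the folder so abruptly?
'put' is word 6.

6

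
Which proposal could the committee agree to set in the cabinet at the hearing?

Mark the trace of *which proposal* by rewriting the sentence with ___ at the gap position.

In situ: The committee could agree to set which proposal in the cabinet at the hearing.
The filler 'which proposal' is interpreted as the direct object of 'set'. The gap is right after 'set'.

Which proposal could the committee agree to set ___ in the cabinet at the hearing?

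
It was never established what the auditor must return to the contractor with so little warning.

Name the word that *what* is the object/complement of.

Pre-movement form: The auditor must return what to the contractor with so little warning.
'what' is the direct object of 'return'. Fronting leaves a gap immediately after 'return':
It was never established what the auditor must return ___ to the contractor with so little warning.

return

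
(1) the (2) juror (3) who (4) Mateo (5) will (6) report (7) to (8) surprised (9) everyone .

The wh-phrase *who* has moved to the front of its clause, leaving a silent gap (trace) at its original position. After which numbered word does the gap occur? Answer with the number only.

7

'who' is the object of the preposition 'to'. Fronting leaves a gap immediately after 'to':
The juror who Mateo will report to ___ surprised everyone.
'to' is word 7.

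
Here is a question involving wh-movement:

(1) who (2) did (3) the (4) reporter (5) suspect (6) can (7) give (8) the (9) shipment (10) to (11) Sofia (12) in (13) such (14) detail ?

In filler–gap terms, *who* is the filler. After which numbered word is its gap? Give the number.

5

Before movement: The reporter did suspect who can give the shipment to Sofia in such detail.
'who' is the subject of the clause embedded under 'suspect'. It moves to the left edge, and the trace sits right after 'suspect':
Who did the reporter suspect ___ can give the shipment to Sofia in such detail?
'suspect' is word 5.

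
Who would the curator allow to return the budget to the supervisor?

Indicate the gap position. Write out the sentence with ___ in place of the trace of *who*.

Who would the curator allow ___ to return the budget to the supervisor?

In situ: The curator would allow who to return the budget to the supervisor.
'who' functions as the direct object of 'allow'. The gap is right after 'allow'.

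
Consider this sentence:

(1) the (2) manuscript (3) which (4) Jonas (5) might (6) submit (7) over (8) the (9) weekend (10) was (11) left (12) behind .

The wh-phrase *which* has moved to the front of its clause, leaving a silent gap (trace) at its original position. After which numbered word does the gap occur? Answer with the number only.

The filler 'which' is interpreted as the direct object of 'submit'. It moves to the left edge, and the trace sits right after 'submit':
The manuscript which Jonas might submit ___ over the weekend was left behind.
'submit' is word 6.

6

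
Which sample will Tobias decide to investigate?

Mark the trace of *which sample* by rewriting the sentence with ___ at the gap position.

Which sample will Tobias decide to investigate ___?

Underlying clause: Tobias will decide to investigate which sample.
'which sample' is the direct object of 'investigate'. The gap is right after 'investigate'.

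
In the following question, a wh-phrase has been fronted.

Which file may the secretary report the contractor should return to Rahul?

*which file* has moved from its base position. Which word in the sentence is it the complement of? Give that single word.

return

Before movement: The secretary may report the contractor should return which file to Rahul.
'which file' is the direct object of 'return'. It moves to the left edge, and the trace sits right after 'return':
Which file may the secretary report the contractor should return ___ to Rahul?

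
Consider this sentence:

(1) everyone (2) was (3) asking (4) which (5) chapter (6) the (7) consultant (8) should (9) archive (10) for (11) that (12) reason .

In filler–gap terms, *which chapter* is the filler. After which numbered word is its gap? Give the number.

9

Underlying clause: The consultant should archive which chapter for that reason.
'which chapter' functions as the direct object of 'archive'. Wh-movement fronts it, leaving a gap right after 'archive':
Everyone was asking which chapter the consultant should archive ___ for that reason.
'archive' is word 9.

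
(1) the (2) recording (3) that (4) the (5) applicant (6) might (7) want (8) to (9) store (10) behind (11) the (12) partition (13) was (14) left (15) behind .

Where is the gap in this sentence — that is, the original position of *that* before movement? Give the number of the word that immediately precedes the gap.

9

'that' functions as the direct object of 'store'. Wh-movement fronts it, leaving a gap right after 'store':
The recording that the applicant might want to store ___ behind the partition was left behind.
'store' is word 9.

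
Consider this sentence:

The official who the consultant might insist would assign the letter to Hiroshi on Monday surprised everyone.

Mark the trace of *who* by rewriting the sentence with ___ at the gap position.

'who' is the subject of the clause embedded under 'insist'. The gap is right after 'insist'.

The official who the consultant might insist ___ would assign the letter to Hiroshi on Monday surprised everyone.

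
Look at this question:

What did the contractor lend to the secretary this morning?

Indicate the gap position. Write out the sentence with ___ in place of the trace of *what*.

Pre-movement form: The contractor did lend what to the secretary this morning.
The filler 'what' is interpreted as the direct object of 'lend'. The gap is right after 'lend'.

What did the contractor lend ___ to the secretary this morning?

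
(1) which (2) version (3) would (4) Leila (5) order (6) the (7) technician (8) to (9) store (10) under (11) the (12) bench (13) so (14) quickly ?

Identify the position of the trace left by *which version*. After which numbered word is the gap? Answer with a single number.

In situ: Leila would order the technician to store which version under the bench so quickly.
'which version' is the direct object of 'store'. Fronting leaves a gap immediately after 'store':
Which version would Leila order the technician to store ___ under the bench so quickly?
'store' is word 9.

9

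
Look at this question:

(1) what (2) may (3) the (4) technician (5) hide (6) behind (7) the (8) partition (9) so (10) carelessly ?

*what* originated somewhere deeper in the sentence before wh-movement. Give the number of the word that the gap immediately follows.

5

Pre-movement form: The technician may hide what behind the partition so carelessly.
'what' functions as the direct object of 'hide'. Wh-movement fronts it, leaving a gap right after 'hide':
What may the technician hide ___ behind the partition so carelessly?
'hide' is word 5.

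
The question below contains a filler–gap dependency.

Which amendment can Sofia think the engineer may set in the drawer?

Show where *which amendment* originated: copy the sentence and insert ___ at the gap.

Underlying clause: Sofia can think the engineer may set which amendment in the drawer.
'which amendment' functions as the direct object of 'set'. The gap is right after 'set'.

Which amendment can Sofia think the engineer may set ___ in the drawer?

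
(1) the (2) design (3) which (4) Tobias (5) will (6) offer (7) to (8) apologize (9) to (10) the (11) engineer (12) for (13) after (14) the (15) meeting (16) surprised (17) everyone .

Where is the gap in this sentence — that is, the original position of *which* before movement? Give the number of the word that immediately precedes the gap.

12

The filler 'which' is interpreted as the object of the preposition 'for'. It moves to the left edge, and the trace sits right after 'for':
The design which Tobias will offer to apologize to the engineer for ___ after the meeting surprised everyone.
'for' is word 12.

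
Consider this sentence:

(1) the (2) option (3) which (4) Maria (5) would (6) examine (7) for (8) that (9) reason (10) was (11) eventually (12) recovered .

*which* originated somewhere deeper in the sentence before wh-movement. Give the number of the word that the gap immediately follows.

The filler 'which' is interpreted as the direct object of 'examine'. It moves to the left edge, and the trace sits right after 'examine':
The option which Maria would examine ___ for that reason was eventually recovered.
'examine' is word 6.

6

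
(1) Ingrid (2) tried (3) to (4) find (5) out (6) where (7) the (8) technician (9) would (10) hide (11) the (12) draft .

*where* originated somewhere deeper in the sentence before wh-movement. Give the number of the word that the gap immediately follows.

Underlying clause: The technician would hide the draft where.
The filler 'where' is interpreted as the locative complement of 'hide'. Wh-movement fronts it, leaving a gap right after 'draft':
Ingrid tried to find out where the technician would hide the draft ___.
'draft' is word 12.

12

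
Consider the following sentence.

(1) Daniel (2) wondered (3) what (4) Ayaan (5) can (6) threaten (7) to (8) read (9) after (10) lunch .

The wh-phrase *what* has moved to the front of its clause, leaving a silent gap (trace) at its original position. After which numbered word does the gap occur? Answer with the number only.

8

Pre-movement form: Ayaan can threaten to read what after lunch.
The filler 'what' is interpreted as the direct object of 'read'. It moves to the left edge, and the trace sits right after 'read':
Daniel wondered what Ayaan can threaten to read ___ after lunch.
'read' is word 8.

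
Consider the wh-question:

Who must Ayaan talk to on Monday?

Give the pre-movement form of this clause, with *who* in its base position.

Ayaan must talk to who on Monday.

'who' is the object of the preposition 'to'. Wh-movement fronts it, leaving a gap right after 'to':
Who must Ayaan talk to ___ on Monday?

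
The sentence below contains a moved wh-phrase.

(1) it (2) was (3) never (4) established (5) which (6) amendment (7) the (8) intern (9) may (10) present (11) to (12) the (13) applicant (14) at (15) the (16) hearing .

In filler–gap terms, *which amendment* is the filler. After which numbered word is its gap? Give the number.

Before movement: The intern may present which amendment to the applicant at the hearing.
'which amendment' is the direct object of 'present'. Fronting leaves a gap immediately after 'present':
It was never established which amendment the intern may present ___ to the applicant at the hearing.
'present' is word 10.

10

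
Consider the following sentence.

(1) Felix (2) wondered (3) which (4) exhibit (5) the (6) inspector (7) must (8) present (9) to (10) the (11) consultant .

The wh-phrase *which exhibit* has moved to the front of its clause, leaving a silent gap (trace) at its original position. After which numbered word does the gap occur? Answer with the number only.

8

Underlying clause: The inspector must present which exhibit to the consultant.
'which exhibit' functions as the direct object of 'present'. Fronting leaves a gap immediately after 'present':
Felix wondered which exhibit the inspector must present ___ to the consultant.
'present' is word 8.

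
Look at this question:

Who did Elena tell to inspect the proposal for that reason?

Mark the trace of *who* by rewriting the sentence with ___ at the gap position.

Who did Elena tell ___ to inspect the proposal for that reason?

Pre-movement form: Elena did tell who to inspect the proposal for that reason.
'who' is the direct object of 'tell'. The gap is right after 'tell'.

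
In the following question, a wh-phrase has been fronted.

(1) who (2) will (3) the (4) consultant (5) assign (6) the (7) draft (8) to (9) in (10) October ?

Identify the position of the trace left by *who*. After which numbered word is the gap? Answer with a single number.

In situ: The consultant will assign the draft to who in October.
'who' functions as the object of the preposition 'to' (recipient of 'assign'). Fronting leaves a gap immediately after 'to':
Who will the consultant assign the draft to ___ in October?
'to' is word 8.

8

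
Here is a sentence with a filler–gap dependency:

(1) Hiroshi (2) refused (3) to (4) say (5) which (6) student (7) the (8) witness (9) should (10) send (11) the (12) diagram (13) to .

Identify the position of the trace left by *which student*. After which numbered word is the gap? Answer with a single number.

Before movement: The witness should send the diagram to which student.
The filler 'which student' is interpreted as the object of the preposition 'to' (recipient of 'send'). Wh-movement fronts it, leaving a gap right after 'to':
Hiroshi refused to say which student the witness should send the diagram to ___.
'to' is word 13.

13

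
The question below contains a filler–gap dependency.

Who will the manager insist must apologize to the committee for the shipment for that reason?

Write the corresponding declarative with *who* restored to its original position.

'who' is the subject of the clause embedded under 'insist'. Fronting leaves a gap immediately after 'insist':
Who will the manager insist ___ must apologize to the committee for the shipment for that reason?

The manager will insist who must apologize to the committee for the shipment for that reason.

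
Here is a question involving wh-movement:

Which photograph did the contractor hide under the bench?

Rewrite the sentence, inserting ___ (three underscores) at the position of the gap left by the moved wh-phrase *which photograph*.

In situ: The contractor did hide which photograph under the bench.
The filler 'which photograph' is interpreted as the direct object of 'hide'. The gap is right after 'hide'.

Which photograph did the contractor hide ___ under the bench?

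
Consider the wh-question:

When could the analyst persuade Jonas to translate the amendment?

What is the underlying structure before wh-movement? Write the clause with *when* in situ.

'when' functions as the temporal adjunct. Fronting leaves a gap immediately after 'amendment':
When could the analyst persuade Jonas to translate the amendment ___?

The analyst could persuade Jonas to translate the amendment when.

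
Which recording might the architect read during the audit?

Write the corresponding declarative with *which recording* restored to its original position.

The architect might read which recording during the audit.

The filler 'which recording' is interpreted as the direct object of 'read'. It moves to the left edge, and the trace sits right after 'read':
Which recording might the architect read ___ during the audit?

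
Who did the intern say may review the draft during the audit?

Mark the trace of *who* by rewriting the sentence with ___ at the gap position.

Before movement: The intern did say who may review the draft during the audit.
'who' functions as the subject of the clause embedded under 'say'. The gap is right after 'say'.

Who did the intern say ___ may review the draft during the audit?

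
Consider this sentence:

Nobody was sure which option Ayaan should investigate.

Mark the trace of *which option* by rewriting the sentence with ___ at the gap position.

Nobody was sure which option Ayaan should investigate ___.

In situ: Ayaan should investigate which option.
'which option' is the direct object of 'investigate'. The gap is right after 'investigate'.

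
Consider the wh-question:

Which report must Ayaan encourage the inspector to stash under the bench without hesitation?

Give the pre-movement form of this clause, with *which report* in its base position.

Ayaan must encourage the inspector to stash which report under the bench without hesitation.

'which report' functions as the direct object of 'stash'. Fronting leaves a gap immediately after 'stash':
Which report must Ayaan encourage the inspector to stash ___ under the bench without hesitation?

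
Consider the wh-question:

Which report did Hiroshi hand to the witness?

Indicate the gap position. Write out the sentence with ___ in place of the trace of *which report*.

Which report did Hiroshi hand ___ to the witness?

Before movement: Hiroshi did hand which report to the witness.
'which report' is the direct object of 'hand'. The gap is right after 'hand'.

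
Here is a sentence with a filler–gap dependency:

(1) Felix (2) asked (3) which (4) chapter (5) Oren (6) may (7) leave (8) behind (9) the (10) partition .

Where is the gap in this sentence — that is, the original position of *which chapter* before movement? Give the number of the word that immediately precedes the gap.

7

Underlying clause: Oren may leave which chapter behind the partition.
The filler 'which chapter' is interpreted as the direct object of 'leave'. Fronting leaves a gap immediately after 'leave':
Felix asked which chapter Oren may leave ___ behind the partition.
'leave' is word 7.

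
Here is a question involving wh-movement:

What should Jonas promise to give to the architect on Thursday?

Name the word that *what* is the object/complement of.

Before movement: Jonas should promise to give what to the architect on Thursday.
The filler 'what' is interpreted as the direct object of 'give'. Wh-movement fronts it, leaving a gap right after 'give':
What should Jonas promise to give ___ to the architect on Thursday?

give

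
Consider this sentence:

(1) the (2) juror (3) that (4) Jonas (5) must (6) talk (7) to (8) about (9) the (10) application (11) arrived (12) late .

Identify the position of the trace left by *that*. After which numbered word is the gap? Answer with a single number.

7

'that' is the object of the preposition 'to'. Fronting leaves a gap immediately after 'to':
The juror that Jonas must talk to ___ about the application arrived late.
'to' is word 7.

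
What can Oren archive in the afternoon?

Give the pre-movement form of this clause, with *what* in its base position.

Oren can archive what in the afternoon.

The filler 'what' is interpreted as the direct object of 'archive'. It moves to the left edge, and the trace sits right after 'archive':
What can Oren archive ___ in the afternoon?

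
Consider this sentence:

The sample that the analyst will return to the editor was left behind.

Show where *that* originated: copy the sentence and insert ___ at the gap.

The sample that the analyst will return ___ to the editor was left behind.

'that' is the direct object of 'return'. The gap is right after 'return'.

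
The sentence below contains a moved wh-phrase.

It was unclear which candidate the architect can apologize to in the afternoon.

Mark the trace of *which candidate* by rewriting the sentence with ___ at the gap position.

It was unclear which candidate the architect can apologize to ___ in the afternoon.

In situ: The architect can apologize to which candidate in the afternoon.
'which candidate' functions as the object of the preposition 'to'. The gap is right after 'to'.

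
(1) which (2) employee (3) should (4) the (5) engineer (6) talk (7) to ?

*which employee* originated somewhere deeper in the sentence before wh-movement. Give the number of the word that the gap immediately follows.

7

Underlying clause: The engineer should talk to which employee.
'which employee' is the object of the preposition 'to'. It moves to the left edge, and the trace sits right after 'to':
Which employee should the engineer talk to ___?
'to' is word 7.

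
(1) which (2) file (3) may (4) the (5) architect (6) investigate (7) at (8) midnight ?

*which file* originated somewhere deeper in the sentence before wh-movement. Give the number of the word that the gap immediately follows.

6

Before movement: The architect may investigate which file at midnight.
'which file' is the direct object of 'investigate'. Wh-movement fronts it, leaving a gap right after 'investigate':
Which file may the architect investigate ___ at midnight?
'investigate' is word 6.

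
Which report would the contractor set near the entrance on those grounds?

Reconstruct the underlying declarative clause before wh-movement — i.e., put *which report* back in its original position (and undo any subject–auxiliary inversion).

The filler 'which report' is interpreted as the direct object of 'set'. Wh-movement fronts it, leaving a gap right after 'set':
Which report would the contractor set ___ near the entrance on those grounds?

The contractor would set which report near the entrance on those grounds.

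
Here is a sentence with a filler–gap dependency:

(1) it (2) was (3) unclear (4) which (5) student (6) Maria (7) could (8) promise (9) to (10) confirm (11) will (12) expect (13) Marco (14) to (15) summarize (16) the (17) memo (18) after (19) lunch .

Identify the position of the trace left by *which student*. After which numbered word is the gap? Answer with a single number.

Before movement: Maria could promise to confirm which student will expect Marco to summarize the memo after lunch.
'which student' is the subject of the clause embedded under 'confirm'. Fronting leaves a gap immediately after 'confirm':
It was unclear which student Maria could promise to confirm ___ will expect Marco to summarize the memo after lunch.
'confirm' is word 10.

10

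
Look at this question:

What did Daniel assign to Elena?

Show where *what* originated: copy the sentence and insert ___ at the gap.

In situ: Daniel did assign what to Elena.
The filler 'what' is interpreted as the direct object of 'assign'. The gap is right after 'assign'.

What did Daniel assign ___ to Elena?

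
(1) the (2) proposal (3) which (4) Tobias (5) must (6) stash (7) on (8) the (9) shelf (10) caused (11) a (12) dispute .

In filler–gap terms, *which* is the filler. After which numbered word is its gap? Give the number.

'which' functions as the direct object of 'stash'. It moves to the left edge, and the trace sits right after 'stash':
The proposal which Tobias must stash ___ on the shelf caused a dispute.
'stash' is word 6.

6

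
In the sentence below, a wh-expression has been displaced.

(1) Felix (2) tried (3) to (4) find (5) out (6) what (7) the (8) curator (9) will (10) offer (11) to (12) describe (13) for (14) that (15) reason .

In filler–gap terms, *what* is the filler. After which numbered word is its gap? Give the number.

12

Before movement: The curator will offer to describe what for that reason.
The filler 'what' is interpreted as the direct object of 'describe'. It moves to the left edge, and the trace sits right after 'describe':
Felix tried to find out what the curator will offer to describe ___ for that reason.
'describe' is word 12.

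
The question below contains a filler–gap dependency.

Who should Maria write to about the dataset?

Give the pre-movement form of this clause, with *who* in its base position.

The filler 'who' is interpreted as the object of the preposition 'to'. Wh-movement fronts it, leaving a gap right after 'to':
Who should Maria write to ___ about the dataset?

Maria should write to who about the dataset.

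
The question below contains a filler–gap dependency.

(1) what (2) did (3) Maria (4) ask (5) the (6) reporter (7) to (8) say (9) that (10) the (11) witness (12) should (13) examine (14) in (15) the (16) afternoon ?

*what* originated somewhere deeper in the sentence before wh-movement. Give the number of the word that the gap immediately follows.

Underlying clause: Maria did ask the reporter to say that the witness should examine what in the afternoon.
'what' functions as the direct object of 'examine'. It moves to the left edge, and the trace sits right after 'examine':
What did Maria ask the reporter to say that the witness should examine ___ in the afternoon?
'examine' is word 13.

13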